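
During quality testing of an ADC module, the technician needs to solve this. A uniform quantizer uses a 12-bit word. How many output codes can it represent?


Number of quantization levels = 2^N
= 2^12
= 4096

4096


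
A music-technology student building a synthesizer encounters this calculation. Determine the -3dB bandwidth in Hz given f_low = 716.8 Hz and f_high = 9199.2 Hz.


Bandwidth is the difference of -3dB frequencies:
BW = f_high - f_low
   = 9199.2 - 716.8
   = 8482.4 Hz

8482.4 Hz


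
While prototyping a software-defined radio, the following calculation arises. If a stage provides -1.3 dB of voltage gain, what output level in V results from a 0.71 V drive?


Output voltage from dB gain:
V_out = V_in * 10^(gain_dB / 20)
      = 0.71 * 10^(-1.3 / 20)
      = 0.71 * 0.860994
      = 0.6113 V

0.6113 V


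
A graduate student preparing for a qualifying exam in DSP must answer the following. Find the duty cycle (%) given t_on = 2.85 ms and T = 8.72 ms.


Duty cycle as a percentage:
DC = (t_on / T) * 100
   = (2.85 / 8.72) * 100
   = 0.326835 * 100
   = 32.68 %

32.68 %


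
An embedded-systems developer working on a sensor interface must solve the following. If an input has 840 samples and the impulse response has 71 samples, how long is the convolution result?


Linear convolution output length:
L = N + M - 1
  = 840 + 71 - 1
  = 910 samples

910


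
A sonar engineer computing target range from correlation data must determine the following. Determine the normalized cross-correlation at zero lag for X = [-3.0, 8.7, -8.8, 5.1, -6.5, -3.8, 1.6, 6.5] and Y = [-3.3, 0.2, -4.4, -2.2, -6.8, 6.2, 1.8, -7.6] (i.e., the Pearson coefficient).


Pearson correlation coefficient (population):
r = cov(X,Y) / (std(X) * std(Y))
Mean X = -0.025, Mean Y = -2.0125
Cov(X,Y) = 1.607187
Std(X) = 6.017007, Std(Y) = 4.307098
r = 0.062

0.062


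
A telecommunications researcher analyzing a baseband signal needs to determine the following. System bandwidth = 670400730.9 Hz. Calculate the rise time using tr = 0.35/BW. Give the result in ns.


Rise time from bandwidth relationship:
tr = 0.35 / BW
   = 0.35 / 670400730.9
   = 5.220758031e-10 s
   = 0.5221 ns

0.5221 ns


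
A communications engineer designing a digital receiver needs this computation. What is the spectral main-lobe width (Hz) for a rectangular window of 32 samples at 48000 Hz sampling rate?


Main lobe width for a rectangular window:
Width = 2 * fs / N
      = 2 * 48000 / 32
      = 96000 / 32
      = 3000.0 Hz

3000.0 Hz


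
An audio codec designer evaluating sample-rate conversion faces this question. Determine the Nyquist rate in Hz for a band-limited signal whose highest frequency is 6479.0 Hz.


The Nyquist rate is twice the maximum frequency component.
fs_min = 2 * fmax
      = 2 * 6479.0
      = 12958.0 Hz

12958.0


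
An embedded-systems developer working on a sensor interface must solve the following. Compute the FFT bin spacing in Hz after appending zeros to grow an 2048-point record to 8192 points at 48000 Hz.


Frequency resolution after zero-padding:
N_padded = 2048 * 4 = 8192
df = fs / N_padded
   = 48000 / 8192
   = 5.8594 Hz

5.8594 Hz


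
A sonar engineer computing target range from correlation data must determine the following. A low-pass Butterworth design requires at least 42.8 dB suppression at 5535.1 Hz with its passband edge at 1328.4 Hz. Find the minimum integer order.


Butterworth filter order formula:
n = log10(10^(A/10) - 1) / (2 * log10(f_stop/f_pass))
10^(42.8/10) - 1 = 19053.6072
f_stop/f_pass = 5535.1 / 1328.4 = 4.1667
n = 3.4527 -> ceil = 4

4


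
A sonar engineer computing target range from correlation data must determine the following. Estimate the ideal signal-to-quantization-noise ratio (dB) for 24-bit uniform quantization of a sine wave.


Theoretical SNR for a full-scale sinusoid:
SNR = 6.02 * N + 1.76
    = 6.02 * 24 + 1.76
    = 144.48 + 1.76
    = 146.24 dB

146.24 dB


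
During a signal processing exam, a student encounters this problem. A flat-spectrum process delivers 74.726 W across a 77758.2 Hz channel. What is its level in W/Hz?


Power spectral density:
PSD = P / BW
    = 74.726 / 77758.2
    = 0.000961 W/Hz

0.000961 W/Hz


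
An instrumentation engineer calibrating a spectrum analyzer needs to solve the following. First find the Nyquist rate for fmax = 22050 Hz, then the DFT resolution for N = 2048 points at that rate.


Step 1 — Nyquist sampling rate:
fs = 2 * fmax = 2 * 22050 = 44100 Hz

Step 2 — DFT bin spacing:
df = fs / N = 44100 / 2048 = 21.5332 Hz

21.5332 Hz


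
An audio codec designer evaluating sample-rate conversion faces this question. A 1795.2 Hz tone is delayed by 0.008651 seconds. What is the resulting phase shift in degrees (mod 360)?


Phase shift from frequency and time delay:
phi = 360 * f * t_delay
    = 360 * 1795.2 * 0.008651
    = 5590.9 degrees
    mod 360 = 190.9 degrees

190.9 degrees


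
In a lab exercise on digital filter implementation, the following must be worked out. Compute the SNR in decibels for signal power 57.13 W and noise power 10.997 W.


SNR in decibels:
SNR = 10 * log10(Ps / Pn)
    = 10 * log10(57.13 / 10.997)
    = 10 * log10(5.1951)
    = 10 * 0.7156
    = 7.16 dB

7.16 dB


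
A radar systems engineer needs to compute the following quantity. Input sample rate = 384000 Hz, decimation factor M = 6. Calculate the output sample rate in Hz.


Decimation reduces the sample rate:
fs_out = fs_in / M
       = 384000 / 6
       = 64000.0 Hz

64000.0 Hz


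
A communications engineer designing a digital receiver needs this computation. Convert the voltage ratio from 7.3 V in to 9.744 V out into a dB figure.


Voltage gain in dB:
G = 20 * log10(Vout / Vin)
  = 20 * log10(9.744 / 7.3)
  = 20 * log10(1.334795)
  = 20 * 0.125414
  = 2.51 dB

2.51 dB


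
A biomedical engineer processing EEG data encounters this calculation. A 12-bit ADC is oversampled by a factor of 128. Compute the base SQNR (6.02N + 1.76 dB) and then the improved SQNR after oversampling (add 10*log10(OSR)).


Step 1 — baseline SQNR at Nyquist:
SQNR_base = 6.02*N + 1.76
          = 6.02*12 + 1.76
          = 74.0 dB

Step 2 — oversampling processing gain:
G = 10*log10(OSR) = 10*log10(128) = 21.07 dB

Step 3 — total:
SQNR_total = 74.0 + 21.07 = 95.07 dB

Base SQNR = 74.0 dB; oversampled SQNR = 95.07 dB


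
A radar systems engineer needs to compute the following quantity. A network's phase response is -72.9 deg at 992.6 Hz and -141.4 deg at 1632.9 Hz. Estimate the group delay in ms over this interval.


Group delay from phase difference:
tau = -d(phi)/d(omega)
d(phi) = -68.5 deg = -1.195551 rad
d(omega) = 2*pi*(1632.9 - 992.6) = 4023.1236 rad/s
tau = -(-1.195551) / 4023.1236
    = 0.2972 ms

0.2972 ms


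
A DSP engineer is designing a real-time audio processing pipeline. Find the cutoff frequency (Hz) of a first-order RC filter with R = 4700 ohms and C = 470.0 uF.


Cutoff frequency of a first-order RC filter:
fc = 1 / (2 * pi * R * C)
C = 470.0 uF = 0.00047 F
fc = 1 / (2 * pi * 4700 * 0.00047)
   = 1 / 13.87955634356
   = 0.072048 Hz

0.072048 Hz


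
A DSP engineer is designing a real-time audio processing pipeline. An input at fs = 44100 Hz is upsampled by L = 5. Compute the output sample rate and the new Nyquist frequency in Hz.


Step 1 — output sample rate after interpolation by L:
fs_out = L * fs_in = 5 * 44100 = 220500 Hz

Step 2 — Nyquist frequency of the output stream:
f_Nyq = fs_out / 2 = 220500 / 2 = 110250.0 Hz

fs_out = 220500 Hz; f_Nyquist = 110250.0 Hz


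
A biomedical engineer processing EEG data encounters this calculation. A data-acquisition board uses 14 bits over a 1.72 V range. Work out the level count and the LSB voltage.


Step 1 — number of quantization levels:
L = 2^N = 2^14 = 16384

Step 2 — LSB step size:
delta = Vfs / L
      = 1.72 / 16384
      = 0.00010498 V

Levels = 16384; step size = 0.00010498 V


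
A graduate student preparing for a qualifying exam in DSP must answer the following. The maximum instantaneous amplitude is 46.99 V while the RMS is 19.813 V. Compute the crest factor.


Crest factor is the ratio of peak to RMS:
CF = V_peak / V_rms
   = 46.99 / 19.813
   = 2.3717

2.3717


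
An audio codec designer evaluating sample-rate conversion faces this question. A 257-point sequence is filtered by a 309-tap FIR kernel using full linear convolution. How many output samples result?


Linear convolution output length:
L = N + M - 1
  = 257 + 309 - 1
  = 565 samples

565


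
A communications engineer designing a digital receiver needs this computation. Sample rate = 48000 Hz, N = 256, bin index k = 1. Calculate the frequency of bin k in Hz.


Frequency of DFT bin k:
f_k = k * fs / N
    = 1 * 48000 / 256
    = 48000 / 256
    = 187.5 Hz

187.5 Hz


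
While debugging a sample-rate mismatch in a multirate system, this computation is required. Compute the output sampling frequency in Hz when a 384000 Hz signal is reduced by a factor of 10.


Decimation reduces the sample rate:
fs_out = fs_in / M
       = 384000 / 10
       = 38400.0 Hz

38400.0 Hz


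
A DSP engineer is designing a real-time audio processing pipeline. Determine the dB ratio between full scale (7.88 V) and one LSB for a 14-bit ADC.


Dynamic range from full-scale to LSB:
V_min = V_max / 2^bits = 7.88 / 2^14
DR = 20 * log10(V_max / V_min)
   = 20 * log10(2^14)
   = 20 * 14 * log10(2)
   = 84.29 dB

84.29 dB


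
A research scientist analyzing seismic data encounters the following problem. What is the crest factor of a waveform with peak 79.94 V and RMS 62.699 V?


Crest factor is the ratio of peak to RMS:
CF = V_peak / V_rms
   = 79.94 / 62.699
   = 1.275

1.275


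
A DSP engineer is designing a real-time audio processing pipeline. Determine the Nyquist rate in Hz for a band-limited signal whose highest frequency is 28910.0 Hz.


The Nyquist rate is twice the maximum frequency component.
fs_min = 2 * fmax
      = 2 * 28910.0
      = 57820.0 Hz

57820.0


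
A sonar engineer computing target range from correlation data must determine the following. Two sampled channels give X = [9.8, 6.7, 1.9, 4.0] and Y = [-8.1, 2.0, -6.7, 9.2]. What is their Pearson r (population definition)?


Pearson correlation coefficient (population):
r = cov(X,Y) / (std(X) * std(Y))
Mean X = 5.6, Mean Y = -0.9
Cov(X,Y) = -5.4375
Std(X) = 2.962263, Std(Y) = 6.998214
r = -0.2623

-0.2623


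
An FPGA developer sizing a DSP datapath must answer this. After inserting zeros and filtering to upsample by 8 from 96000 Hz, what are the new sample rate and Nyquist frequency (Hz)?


Step 1 — output sample rate after interpolation by L:
fs_out = L * fs_in = 8 * 96000 = 768000 Hz

Step 2 — Nyquist frequency of the output stream:
f_Nyq = fs_out / 2 = 768000 / 2 = 384000.0 Hz

fs_out = 768000 Hz; f_Nyquist = 384000.0 Hz


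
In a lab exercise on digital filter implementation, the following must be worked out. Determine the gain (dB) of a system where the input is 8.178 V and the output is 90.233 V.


Voltage gain in dB:
G = 20 * log10(Vout / Vin)
  = 20 * log10(90.233 / 8.178)
  = 20 * log10(11.033627)
  = 20 * 1.042718
  = 20.85 dB

20.85 dB


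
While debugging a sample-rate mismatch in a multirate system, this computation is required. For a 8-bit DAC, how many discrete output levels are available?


Number of quantization levels = 2^N
= 2^8
= 256

256


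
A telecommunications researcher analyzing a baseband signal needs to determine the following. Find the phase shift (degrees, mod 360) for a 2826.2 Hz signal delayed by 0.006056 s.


Phase shift from frequency and time delay:
phi = 360 * f * t_delay
    = 360 * 2826.2 * 0.006056
    = 6161.57 degrees
    mod 360 = 41.57 degrees

41.57 degrees


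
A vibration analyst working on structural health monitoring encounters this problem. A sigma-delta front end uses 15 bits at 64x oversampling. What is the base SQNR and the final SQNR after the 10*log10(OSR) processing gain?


Step 1 — baseline SQNR at Nyquist:
SQNR_base = 6.02*N + 1.76
          = 6.02*15 + 1.76
          = 92.06 dB

Step 2 — oversampling processing gain:
G = 10*log10(OSR) = 10*log10(64) = 18.06 dB

Step 3 — total:
SQNR_total = 92.06 + 18.06 = 110.12 dB

Base SQNR = 92.06 dB; oversampled SQNR = 110.12 dB


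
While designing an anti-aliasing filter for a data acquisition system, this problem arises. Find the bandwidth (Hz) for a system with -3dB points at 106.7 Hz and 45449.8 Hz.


Bandwidth is the difference of -3dB frequencies:
BW = f_high - f_low
   = 45449.8 - 106.7
   = 45343.1 Hz

45343.1 Hz


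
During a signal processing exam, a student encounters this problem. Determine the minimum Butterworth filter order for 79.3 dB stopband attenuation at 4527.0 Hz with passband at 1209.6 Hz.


Butterworth filter order formula:
n = log10(10^(A/10) - 1) / (2 * log10(f_stop/f_pass))
10^(79.3/10) - 1 = 85113802.8202
f_stop/f_pass = 4527.0 / 1209.6 = 3.7426
n = 6.9177 -> ceil = 7

7


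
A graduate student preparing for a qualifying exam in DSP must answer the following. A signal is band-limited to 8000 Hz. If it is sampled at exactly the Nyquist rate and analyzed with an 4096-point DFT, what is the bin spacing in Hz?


Step 1 — Nyquist sampling rate:
fs = 2 * fmax = 2 * 8000 = 16000 Hz

Step 2 — DFT bin spacing:
df = fs / N = 16000 / 4096 = 3.9062 Hz

3.9062 Hz


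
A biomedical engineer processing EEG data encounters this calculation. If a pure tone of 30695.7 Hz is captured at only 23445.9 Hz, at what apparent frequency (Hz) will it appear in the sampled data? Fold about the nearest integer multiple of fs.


Compute the nearest integer multiple of fs to the signal:
n = round(30695.7 / 23445.9) = 1
f_alias = |30695.7 - 1 * 23445.9|
        = |30695.7 - 23445.9|
        = 7249.8 Hz

7249.8


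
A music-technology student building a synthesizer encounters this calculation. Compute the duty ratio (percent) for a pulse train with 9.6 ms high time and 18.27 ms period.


Duty cycle as a percentage:
DC = (t_on / T) * 100
   = (9.6 / 18.27) * 100
   = 0.525452 * 100
   = 52.55 %

52.55 %


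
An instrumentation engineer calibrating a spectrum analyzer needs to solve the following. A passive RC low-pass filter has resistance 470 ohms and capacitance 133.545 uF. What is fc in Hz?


Cutoff frequency of a first-order RC filter:
fc = 1 / (2 * pi * R * C)
C = 133.545 uF = 0.000133545 F
fc = 1 / (2 * pi * 470 * 0.000133545)
   = 1 / 0.39437135146823
   = 2.535681 Hz

2.535681 Hz


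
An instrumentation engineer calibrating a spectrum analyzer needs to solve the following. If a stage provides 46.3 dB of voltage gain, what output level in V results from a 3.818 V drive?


Output voltage from dB gain:
V_out = V_in * 10^(gain_dB / 20)
      = 3.818 * 10^(46.3 / 20)
      = 3.818 * 206.538016
      = 788.5621 V

788.5621 V


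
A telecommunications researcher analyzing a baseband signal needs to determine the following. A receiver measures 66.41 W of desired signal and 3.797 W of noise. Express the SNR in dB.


SNR in decibels:
SNR = 10 * log10(Ps / Pn)
    = 10 * log10(66.41 / 3.797)
    = 10 * log10(17.4901)
    = 10 * 1.2428
    = 12.43 dB

12.43 dB


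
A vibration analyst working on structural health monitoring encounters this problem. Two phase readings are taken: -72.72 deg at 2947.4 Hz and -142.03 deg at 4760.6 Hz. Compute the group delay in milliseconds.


Group delay from phase difference:
tau = -d(phi)/d(omega)
d(phi) = -69.31 deg = -1.209688 rad
d(omega) = 2*pi*(4760.6 - 2947.4) = 11392.6716 rad/s
tau = -(-1.209688) / 11392.6716
    = 0.1062 ms

0.1062 ms


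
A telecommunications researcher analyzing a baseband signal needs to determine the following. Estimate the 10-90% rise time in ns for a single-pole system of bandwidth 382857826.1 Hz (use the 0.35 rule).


Rise time from bandwidth relationship:
tr = 0.35 / BW
   = 0.35 / 382857826.1
   = 9.14177473e-10 s
   = 0.9142 ns

0.9142 ns


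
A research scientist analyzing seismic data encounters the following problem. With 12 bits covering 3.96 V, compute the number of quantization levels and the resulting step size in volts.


Step 1 — number of quantization levels:
L = 2^N = 2^12 = 4096

Step 2 — LSB step size:
delta = Vfs / L
      = 3.96 / 4096
      = 0.0009668 V

Levels = 4096; step size = 0.0009668 V


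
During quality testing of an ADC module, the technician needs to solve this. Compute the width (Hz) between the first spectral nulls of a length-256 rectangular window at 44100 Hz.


Main lobe width for a rectangular window:
Width = 2 * fs / N
      = 2 * 44100 / 256
      = 88200 / 256
      = 344.531 Hz

344.531 Hz


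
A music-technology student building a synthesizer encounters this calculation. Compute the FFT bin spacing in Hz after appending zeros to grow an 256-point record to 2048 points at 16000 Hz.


Frequency resolution after zero-padding:
N_padded = 256 * 8 = 2048
df = fs / N_padded
   = 16000 / 2048
   = 7.8125 Hz

7.8125 Hz


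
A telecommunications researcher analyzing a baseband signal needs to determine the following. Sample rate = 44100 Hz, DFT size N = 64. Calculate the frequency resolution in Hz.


DFT frequency resolution:
df = fs / N
   = 44100 / 64
   = 689.0625 Hz

689.0625 Hz


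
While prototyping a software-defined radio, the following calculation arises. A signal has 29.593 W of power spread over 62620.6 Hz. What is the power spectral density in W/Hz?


Power spectral density:
PSD = P / BW
    = 29.593 / 62620.6
    = 0.00047258 W/Hz

0.00047258 W/Hz


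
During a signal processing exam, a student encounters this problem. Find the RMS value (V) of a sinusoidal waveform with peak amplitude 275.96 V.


RMS voltage for a sinusoidal waveform:
V_rms = V_peak / sqrt(2)
      = 275.96 / 1.414214
      = 195.133 V

195.133 V


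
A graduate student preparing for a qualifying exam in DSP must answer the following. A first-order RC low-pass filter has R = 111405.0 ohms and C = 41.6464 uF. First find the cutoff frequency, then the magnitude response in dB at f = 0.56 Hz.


Step 1 — cutoff frequency:
fc = 1 / (2*pi*R*C)
C = 41.6464 uF = 4.16464e-05 F
fc = 1 / (2*pi*111405.0*4.16464e-05)
   = 0.0343035 Hz

Step 2 — magnitude at f = 0.56 Hz:
|H(f)| = 1 / sqrt(1 + (f/fc)^2)
f/fc = 0.56 / 0.0343035 = 16.324865
|H| = 1 / sqrt(1 + 266.501217) = 0.0611416
|H|_dB = 20*log10(0.0611416) = -24.27 dB

fc = 0.0343035 Hz; |H(0.56 Hz)| = -24.27 dB


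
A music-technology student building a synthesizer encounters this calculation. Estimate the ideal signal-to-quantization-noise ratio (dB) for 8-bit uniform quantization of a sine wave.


Theoretical SNR for a full-scale sinusoid:
SNR = 6.02 * N + 1.76
    = 6.02 * 8 + 1.76
    = 48.16 + 1.76
    = 49.92 dB

49.92 dB


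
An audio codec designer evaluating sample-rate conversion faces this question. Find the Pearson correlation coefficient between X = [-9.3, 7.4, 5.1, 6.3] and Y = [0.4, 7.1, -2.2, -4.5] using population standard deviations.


Pearson correlation coefficient (population):
r = cov(X,Y) / (std(X) * std(Y))
Mean X = 2.375, Mean Y = 0.2
Cov(X,Y) = 1.8375
Std(X) = 6.789468, Std(Y) = 4.344537
r = 0.0623

0.0623


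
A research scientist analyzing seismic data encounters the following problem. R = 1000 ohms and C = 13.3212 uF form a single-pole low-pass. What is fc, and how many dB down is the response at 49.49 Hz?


Step 1 — cutoff frequency:
fc = 1 / (2*pi*R*C)
C = 13.3212 uF = 1.33212e-05 F
fc = 1 / (2*pi*1000*1.33212e-05)
   = 11.9475 Hz

Step 2 — magnitude at f = 49.49 Hz:
|H(f)| = 1 / sqrt(1 + (f/fc)^2)
f/fc = 49.49 / 11.9475 = 4.142289
|H| = 1 / sqrt(1 + 17.158558) = 0.2346709
|H|_dB = 20*log10(0.2346709) = -12.59 dB

fc = 11.9475 Hz; |H(49.49 Hz)| = -12.59 dB


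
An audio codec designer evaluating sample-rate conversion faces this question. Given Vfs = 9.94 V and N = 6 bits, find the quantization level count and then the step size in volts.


Step 1 — number of quantization levels:
L = 2^N = 2^6 = 64

Step 2 — LSB step size:
delta = Vfs / L
      = 9.94 / 64
      = 0.1553125 V

Levels = 64; step size = 0.1553125 V


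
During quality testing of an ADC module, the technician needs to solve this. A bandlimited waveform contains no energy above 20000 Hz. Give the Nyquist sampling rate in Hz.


The Nyquist rate is twice the maximum frequency component.
fs_min = 2 * fmax
      = 2 * 20000
      = 40000 Hz

40000


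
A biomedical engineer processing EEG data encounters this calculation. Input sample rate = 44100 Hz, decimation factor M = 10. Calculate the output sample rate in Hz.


Decimation reduces the sample rate:
fs_out = fs_in / M
       = 44100 / 10
       = 4410.0 Hz

4410.0 Hz


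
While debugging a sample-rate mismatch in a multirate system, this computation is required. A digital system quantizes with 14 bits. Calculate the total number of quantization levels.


Number of quantization levels = 2^N
= 2^14
= 16384

16384


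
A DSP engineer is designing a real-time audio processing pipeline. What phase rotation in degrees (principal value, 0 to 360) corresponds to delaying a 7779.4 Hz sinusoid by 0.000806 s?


Phase shift from frequency and time delay:
phi = 360 * f * t_delay
    = 360 * 7779.4 * 0.000806
    = 2257.27 degrees
    mod 360 = 97.27 degrees

97.27 degrees


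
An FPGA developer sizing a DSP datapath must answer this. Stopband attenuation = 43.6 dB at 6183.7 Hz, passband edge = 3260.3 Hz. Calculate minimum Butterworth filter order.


Butterworth filter order formula:
n = log10(10^(A/10) - 1) / (2 * log10(f_stop/f_pass))
10^(43.6/10) - 1 = 22907.6765
f_stop/f_pass = 6183.7 / 3260.3 = 1.8967
n = 7.842 -> ceil = 8

8


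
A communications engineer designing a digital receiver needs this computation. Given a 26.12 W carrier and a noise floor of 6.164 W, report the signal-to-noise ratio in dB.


SNR in decibels:
SNR = 10 * log10(Ps / Pn)
    = 10 * log10(26.12 / 6.164)
    = 10 * log10(4.2375)
    = 10 * 0.6271
    = 6.27 dB

6.27 dB


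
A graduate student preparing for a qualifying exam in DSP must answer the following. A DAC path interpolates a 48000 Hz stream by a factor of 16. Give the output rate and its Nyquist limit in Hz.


Step 1 — output sample rate after interpolation by L:
fs_out = L * fs_in = 16 * 48000 = 768000 Hz

Step 2 — Nyquist frequency of the output stream:
f_Nyq = fs_out / 2 = 768000 / 2 = 384000.0 Hz

fs_out = 768000 Hz; f_Nyquist = 384000.0 Hz


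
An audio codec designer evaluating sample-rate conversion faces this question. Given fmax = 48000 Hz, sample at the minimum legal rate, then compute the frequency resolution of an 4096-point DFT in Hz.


Step 1 — Nyquist sampling rate:
fs = 2 * fmax = 2 * 48000 = 96000 Hz

Step 2 — DFT bin spacing:
df = fs / N = 96000 / 4096 = 23.4375 Hz

23.4375 Hz


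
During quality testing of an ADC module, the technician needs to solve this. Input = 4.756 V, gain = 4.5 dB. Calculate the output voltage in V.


Output voltage from dB gain:
V_out = V_in * 10^(gain_dB / 20)
      = 4.756 * 10^(4.5 / 20)
      = 4.756 * 1.678804
      = 7.9844 V

7.9844 V


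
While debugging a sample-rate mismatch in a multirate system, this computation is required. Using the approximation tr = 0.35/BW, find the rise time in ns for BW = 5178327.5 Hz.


Rise time from bandwidth relationship:
tr = 0.35 / BW
   = 0.35 / 5178327.5
   = 6.758939059e-08 s
   = 67.5894 ns

67.5894 ns


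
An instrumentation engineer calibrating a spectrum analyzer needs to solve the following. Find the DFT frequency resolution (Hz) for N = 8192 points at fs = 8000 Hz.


DFT frequency resolution:
df = fs / N
   = 8000 / 8192
   = 0.9766 Hz

0.9766 Hz


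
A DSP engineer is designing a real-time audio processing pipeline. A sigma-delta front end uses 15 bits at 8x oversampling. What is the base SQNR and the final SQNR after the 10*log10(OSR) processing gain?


Step 1 — baseline SQNR at Nyquist:
SQNR_base = 6.02*N + 1.76
          = 6.02*15 + 1.76
          = 92.06 dB

Step 2 — oversampling processing gain:
G = 10*log10(OSR) = 10*log10(8) = 9.03 dB

Step 3 — total:
SQNR_total = 92.06 + 9.03 = 101.09 dB

Base SQNR = 92.06 dB; oversampled SQNR = 101.09 dB


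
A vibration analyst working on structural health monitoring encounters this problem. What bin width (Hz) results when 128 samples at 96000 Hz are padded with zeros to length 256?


Frequency resolution after zero-padding:
N_padded = 128 * 2 = 256
df = fs / N_padded
   = 96000 / 256
   = 375.0 Hz

375.0 Hz


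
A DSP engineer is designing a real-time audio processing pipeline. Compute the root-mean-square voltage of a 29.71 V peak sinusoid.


RMS voltage for a sinusoidal waveform:
V_rms = V_peak / sqrt(2)
      = 29.71 / 1.414214
      = 21.008 V

21.008 V


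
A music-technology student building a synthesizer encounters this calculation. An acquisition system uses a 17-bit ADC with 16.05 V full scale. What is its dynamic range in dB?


Dynamic range from full-scale to LSB:
V_min = V_max / 2^bits = 16.05 / 2^17
DR = 20 * log10(V_max / V_min)
   = 20 * log10(2^17)
   = 20 * 17 * log10(2)
   = 102.35 dB

102.35 dB


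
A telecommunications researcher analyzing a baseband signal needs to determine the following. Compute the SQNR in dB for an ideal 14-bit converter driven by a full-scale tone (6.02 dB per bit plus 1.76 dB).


Theoretical SNR for a full-scale sinusoid:
SNR = 6.02 * N + 1.76
    = 6.02 * 14 + 1.76
    = 84.28 + 1.76
    = 86.04 dB

86.04 dB


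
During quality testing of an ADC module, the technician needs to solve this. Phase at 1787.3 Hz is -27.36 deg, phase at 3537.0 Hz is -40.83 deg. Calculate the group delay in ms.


Group delay from phase difference:
tau = -d(phi)/d(omega)
d(phi) = -13.47 deg = -0.235096 rad
d(omega) = 2*pi*(3537.0 - 1787.3) = 10993.6893 rad/s
tau = -(-0.235096) / 10993.6893
    = 0.0214 ms

0.0214 ms


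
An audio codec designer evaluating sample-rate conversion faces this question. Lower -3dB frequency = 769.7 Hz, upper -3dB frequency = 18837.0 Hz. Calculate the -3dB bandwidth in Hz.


Bandwidth is the difference of -3dB frequencies:
BW = f_high - f_low
   = 18837.0 - 769.7
   = 18067.3 Hz

18067.3 Hz


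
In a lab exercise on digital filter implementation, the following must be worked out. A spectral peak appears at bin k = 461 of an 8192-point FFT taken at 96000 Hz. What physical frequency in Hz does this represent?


Frequency of DFT bin k:
f_k = k * fs / N
    = 461 * 96000 / 8192
    = 44256000 / 8192
    = 5402.344 Hz

5402.344 Hz


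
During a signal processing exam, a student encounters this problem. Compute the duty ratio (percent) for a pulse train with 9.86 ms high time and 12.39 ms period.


Duty cycle as a percentage:
DC = (t_on / T) * 100
   = (9.86 / 12.39) * 100
   = 0.795803 * 100
   = 79.58 %

79.58 %


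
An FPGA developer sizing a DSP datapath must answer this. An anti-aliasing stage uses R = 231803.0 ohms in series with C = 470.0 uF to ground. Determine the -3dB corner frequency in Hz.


Cutoff frequency of a first-order RC filter:
fc = 1 / (2 * pi * R * C)
C = 470.0 uF = 0.00047 F
fc = 1 / (2 * pi * 231803.0 * 0.00047)
   = 1 / 684.53676576727
   = 0.001461 Hz

0.001461 Hz


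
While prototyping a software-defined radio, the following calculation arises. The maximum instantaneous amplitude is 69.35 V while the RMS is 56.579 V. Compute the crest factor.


Crest factor is the ratio of peak to RMS:
CF = V_peak / V_rms
   = 69.35 / 56.579
   = 1.2257

1.2257


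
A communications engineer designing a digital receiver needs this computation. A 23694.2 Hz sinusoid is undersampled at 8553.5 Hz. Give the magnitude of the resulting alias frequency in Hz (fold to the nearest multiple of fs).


Compute the nearest integer multiple of fs to the signal:
n = round(23694.2 / 8553.5) = 3
f_alias = |23694.2 - 3 * 8553.5|
        = |23694.2 - 25660.5|
        = 1966.3 Hz

1966.3


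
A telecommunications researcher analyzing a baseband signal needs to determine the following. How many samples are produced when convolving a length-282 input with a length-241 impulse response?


Linear convolution output length:
L = N + M - 1
  = 282 + 241 - 1
  = 522 samples

522


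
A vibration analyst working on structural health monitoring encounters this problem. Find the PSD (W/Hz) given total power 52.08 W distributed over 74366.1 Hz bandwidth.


Power spectral density:
PSD = P / BW
    = 52.08 / 74366.1
    = 0.00070032 W/Hz

0.00070032 W/Hz


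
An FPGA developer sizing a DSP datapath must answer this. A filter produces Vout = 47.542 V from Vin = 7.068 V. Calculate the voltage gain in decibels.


Voltage gain in dB:
G = 20 * log10(Vout / Vin)
  = 20 * log10(47.542 / 7.068)
  = 20 * log10(6.726372)
  = 20 * 0.827781
  = 16.56 dB

16.56 dB


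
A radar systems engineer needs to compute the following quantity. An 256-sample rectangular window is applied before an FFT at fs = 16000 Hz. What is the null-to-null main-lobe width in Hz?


Main lobe width for a rectangular window:
Width = 2 * fs / N
      = 2 * 16000 / 256
      = 32000 / 256
      = 125.0 Hz

125.0 Hz


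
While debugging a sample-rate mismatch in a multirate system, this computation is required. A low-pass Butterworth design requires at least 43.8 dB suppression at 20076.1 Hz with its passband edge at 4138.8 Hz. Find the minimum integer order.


Butterworth filter order formula:
n = log10(10^(A/10) - 1) / (2 * log10(f_stop/f_pass))
10^(43.8/10) - 1 = 23987.3292
f_stop/f_pass = 20076.1 / 4138.8 = 4.8507
n = 3.1933 -> ceil = 4

4


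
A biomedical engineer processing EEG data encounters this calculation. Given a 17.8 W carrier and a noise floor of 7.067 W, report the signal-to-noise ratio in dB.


SNR in decibels:
SNR = 10 * log10(Ps / Pn)
    = 10 * log10(17.8 / 7.067)
    = 10 * log10(2.5187)
    = 10 * 0.4012
    = 4.01 dB

4.01 dB


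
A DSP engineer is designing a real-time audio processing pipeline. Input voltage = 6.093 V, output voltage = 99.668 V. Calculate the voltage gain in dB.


Voltage gain in dB:
G = 20 * log10(Vout / Vin)
  = 20 * log10(99.668 / 6.093)
  = 20 * log10(16.357788)
  = 20 * 1.213725
  = 24.27 dB

24.27 dB


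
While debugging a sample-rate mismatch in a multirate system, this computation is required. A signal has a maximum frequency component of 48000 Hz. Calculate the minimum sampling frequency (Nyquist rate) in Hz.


The Nyquist rate is twice the maximum frequency component.
fs_min = 2 * fmax
      = 2 * 48000
      = 96000 Hz

96000


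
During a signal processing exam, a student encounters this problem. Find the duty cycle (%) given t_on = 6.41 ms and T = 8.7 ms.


Duty cycle as a percentage:
DC = (t_on / T) * 100
   = (6.41 / 8.7) * 100
   = 0.736782 * 100
   = 73.68 %

73.68 %


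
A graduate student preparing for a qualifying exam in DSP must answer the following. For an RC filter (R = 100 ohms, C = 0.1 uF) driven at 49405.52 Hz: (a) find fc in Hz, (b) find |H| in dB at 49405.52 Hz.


Step 1 — cutoff frequency:
fc = 1 / (2*pi*R*C)
C = 0.1 uF = 1e-07 F
fc = 1 / (2*pi*100*1e-07)
   = 15915.494 Hz

Step 2 — magnitude at f = 49405.52 Hz:
|H(f)| = 1 / sqrt(1 + (f/fc)^2)
f/fc = 49405.52 / 15915.494 = 3.10424
|H| = 1 / sqrt(1 + 9.636306) = 0.3066229
|H|_dB = 20*log10(0.3066229) = -10.27 dB

fc = 15915.494 Hz; |H(49405.52 Hz)| = -10.27 dB


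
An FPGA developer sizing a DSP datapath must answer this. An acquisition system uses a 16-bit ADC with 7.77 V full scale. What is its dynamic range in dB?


Dynamic range from full-scale to LSB:
V_min = V_max / 2^bits = 7.77 / 2^16
DR = 20 * log10(V_max / V_min)
   = 20 * log10(2^16)
   = 20 * 16 * log10(2)
   = 96.33 dB

96.33 dB


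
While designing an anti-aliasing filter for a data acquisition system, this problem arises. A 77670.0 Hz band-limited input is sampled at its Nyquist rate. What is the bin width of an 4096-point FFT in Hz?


Step 1 — Nyquist sampling rate:
fs = 2 * fmax = 2 * 77670.0 = 155340.0 Hz

Step 2 — DFT bin spacing:
df = fs / N = 155340.0 / 4096 = 37.9248 Hz

37.9248 Hz


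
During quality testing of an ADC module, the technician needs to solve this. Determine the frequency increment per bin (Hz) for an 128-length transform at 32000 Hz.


DFT frequency resolution:
df = fs / N
   = 32000 / 128
   = 250.0 Hz

250.0 Hz


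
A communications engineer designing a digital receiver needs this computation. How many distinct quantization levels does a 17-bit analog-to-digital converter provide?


Number of quantization levels = 2^N
= 2^17
= 131072

131072


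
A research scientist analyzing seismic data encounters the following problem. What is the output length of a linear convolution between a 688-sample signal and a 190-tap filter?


Linear convolution output length:
L = N + M - 1
  = 688 + 190 - 1
  = 877 samples

877


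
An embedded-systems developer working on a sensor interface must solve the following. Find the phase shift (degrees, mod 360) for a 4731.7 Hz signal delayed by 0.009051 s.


Phase shift from frequency and time delay:
phi = 360 * f * t_delay
    = 360 * 4731.7 * 0.009051
    = 15417.58 degrees
    mod 360 = 297.58 degrees

297.58 degrees


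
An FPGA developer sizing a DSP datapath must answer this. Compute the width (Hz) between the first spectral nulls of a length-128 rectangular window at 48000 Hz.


Main lobe width for a rectangular window:
Width = 2 * fs / N
      = 2 * 48000 / 128
      = 96000 / 128
      = 750.0 Hz

750.0 Hz


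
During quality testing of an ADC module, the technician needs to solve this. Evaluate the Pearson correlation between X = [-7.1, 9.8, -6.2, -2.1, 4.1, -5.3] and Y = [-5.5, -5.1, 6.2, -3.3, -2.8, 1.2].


Pearson correlation coefficient (population):
r = cov(X,Y) / (std(X) * std(Y))
Mean X = -1.1333, Mean Y = -1.55
Cov(X,Y) = -11.803333
Std(X) = 6.144012, Std(Y) = 4.09176
r = -0.4695

-0.4695


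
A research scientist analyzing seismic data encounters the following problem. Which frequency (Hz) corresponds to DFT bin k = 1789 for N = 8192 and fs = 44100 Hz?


Frequency of DFT bin k:
f_k = k * fs / N
    = 1789 * 44100 / 8192
    = 78894900 / 8192
    = 9630.725 Hz

9630.725 Hz


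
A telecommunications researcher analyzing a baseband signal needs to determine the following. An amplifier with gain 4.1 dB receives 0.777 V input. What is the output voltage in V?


Output voltage from dB gain:
V_out = V_in * 10^(gain_dB / 20)
      = 0.777 * 10^(4.1 / 20)
      = 0.777 * 1.603245
      = 1.2457 V

1.2457 V


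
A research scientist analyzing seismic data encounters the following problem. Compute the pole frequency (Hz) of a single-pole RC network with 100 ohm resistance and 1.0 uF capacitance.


Cutoff frequency of a first-order RC filter:
fc = 1 / (2 * pi * R * C)
C = 1.0 uF = 1e-06 F
fc = 1 / (2 * pi * 100 * 1e-06)
   = 1 / 0.00062831853071796
   = 1591.549431 Hz

1591.549431 Hz


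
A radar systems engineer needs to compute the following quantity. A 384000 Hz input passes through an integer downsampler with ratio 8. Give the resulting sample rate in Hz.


Decimation reduces the sample rate:
fs_out = fs_in / M
       = 384000 / 8
       = 48000.0 Hz

48000.0 Hz


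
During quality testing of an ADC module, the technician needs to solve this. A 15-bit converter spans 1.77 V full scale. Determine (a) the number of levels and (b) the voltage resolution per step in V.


Step 1 — number of quantization levels:
L = 2^N = 2^15 = 32768

Step 2 — LSB step size:
delta = Vfs / L
      = 1.77 / 32768
      = 5.402e-05 V

Levels = 32768; step size = 5.402e-05 V


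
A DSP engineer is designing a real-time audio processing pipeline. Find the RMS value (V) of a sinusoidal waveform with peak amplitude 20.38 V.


RMS voltage for a sinusoidal waveform:
V_rms = V_peak / sqrt(2)
      = 20.38 / 1.414214
      = 14.411 V

14.411 V


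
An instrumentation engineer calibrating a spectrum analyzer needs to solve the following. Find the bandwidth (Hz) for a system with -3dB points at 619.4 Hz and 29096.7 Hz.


Bandwidth is the difference of -3dB frequencies:
BW = f_high - f_low
   = 29096.7 - 619.4
   = 28477.3 Hz

28477.3 Hz


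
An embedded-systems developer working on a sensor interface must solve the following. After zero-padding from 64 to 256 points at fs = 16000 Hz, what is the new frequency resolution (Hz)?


Frequency resolution after zero-padding:
N_padded = 64 * 4 = 256
df = fs / N_padded
   = 16000 / 256
   = 62.5 Hz

62.5 Hz


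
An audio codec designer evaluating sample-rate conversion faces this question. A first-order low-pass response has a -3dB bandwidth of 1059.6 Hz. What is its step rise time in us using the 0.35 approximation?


Rise time from bandwidth relationship:
tr = 0.35 / BW
   = 0.35 / 1059.6
   = 0.0003303133258 s
   = 330.3133 us

330.3133 us


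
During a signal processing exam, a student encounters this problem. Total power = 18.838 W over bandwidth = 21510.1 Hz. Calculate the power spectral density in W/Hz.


Power spectral density:
PSD = P / BW
    = 18.838 / 21510.1
    = 0.00087577 W/Hz

0.00087577 W/Hz


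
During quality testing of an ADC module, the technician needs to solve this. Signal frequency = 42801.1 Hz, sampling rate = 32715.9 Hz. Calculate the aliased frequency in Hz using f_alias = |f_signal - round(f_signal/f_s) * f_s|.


Compute the nearest integer multiple of fs to the signal:
n = round(42801.1 / 32715.9) = 1
f_alias = |42801.1 - 1 * 32715.9|
        = |42801.1 - 32715.9|
        = 10085.2 Hz

10085.2


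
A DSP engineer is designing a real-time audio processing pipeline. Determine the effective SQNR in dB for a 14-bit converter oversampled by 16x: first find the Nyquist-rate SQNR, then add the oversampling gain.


Step 1 — baseline SQNR at Nyquist:
SQNR_base = 6.02*N + 1.76
          = 6.02*14 + 1.76
          = 86.04 dB

Step 2 — oversampling processing gain:
G = 10*log10(OSR) = 10*log10(16) = 12.04 dB

Step 3 — total:
SQNR_total = 86.04 + 12.04 = 98.08 dB

Base SQNR = 86.04 dB; oversampled SQNR = 98.08 dB


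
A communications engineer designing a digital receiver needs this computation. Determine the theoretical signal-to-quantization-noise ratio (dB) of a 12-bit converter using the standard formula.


Theoretical SNR for a full-scale sinusoid:
SNR = 6.02 * N + 1.76
    = 6.02 * 12 + 1.76
    = 72.24 + 1.76
    = 74.0 dB

74.0 dB


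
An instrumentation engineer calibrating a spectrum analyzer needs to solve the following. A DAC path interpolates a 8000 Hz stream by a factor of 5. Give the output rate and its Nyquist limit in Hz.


Step 1 — output sample rate after interpolation by L:
fs_out = L * fs_in = 5 * 8000 = 40000 Hz

Step 2 — Nyquist frequency of the output stream:
f_Nyq = fs_out / 2 = 40000 / 2 = 20000.0 Hz

fs_out = 40000 Hz; f_Nyquist = 20000.0 Hz


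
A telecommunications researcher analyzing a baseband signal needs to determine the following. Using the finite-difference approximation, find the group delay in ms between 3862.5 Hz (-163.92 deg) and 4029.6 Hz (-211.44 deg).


Group delay from phase difference:
tau = -d(phi)/d(omega)
d(phi) = -47.52 deg = -0.82938 rad
d(omega) = 2*pi*(4029.6 - 3862.5) = 1049.9203 rad/s
tau = -(-0.82938) / 1049.9203
    = 0.7899 ms

0.7899 ms


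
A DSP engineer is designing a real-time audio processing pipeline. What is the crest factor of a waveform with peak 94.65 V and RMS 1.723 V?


Crest factor is the ratio of peak to RMS:
CF = V_peak / V_rms
   = 94.65 / 1.723
   = 54.9333

54.9333


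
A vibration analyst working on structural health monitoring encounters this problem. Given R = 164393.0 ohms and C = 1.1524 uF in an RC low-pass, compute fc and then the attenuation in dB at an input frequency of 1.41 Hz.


Step 1 — cutoff frequency:
fc = 1 / (2*pi*R*C)
C = 1.1524 uF = 1.1524e-06 F
fc = 1 / (2*pi*164393.0*1.1524e-06)
   = 0.840105 Hz

Step 2 — magnitude at f = 1.41 Hz:
|H(f)| = 1 / sqrt(1 + (f/fc)^2)
f/fc = 1.41 / 0.840105 = 1.678362
|H| = 1 / sqrt(1 + 2.816899) = 0.5118523
|H|_dB = 20*log10(0.5118523) = -5.82 dB

fc = 0.840105 Hz; |H(1.41 Hz)| = -5.82 dB
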